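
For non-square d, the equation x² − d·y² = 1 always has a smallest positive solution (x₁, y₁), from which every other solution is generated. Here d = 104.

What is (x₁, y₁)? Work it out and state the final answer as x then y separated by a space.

√104 = [10; 5,20, …], period ℓ=2 (even) → k=1
step 0: (10, 1)  from 10·(1,0) + (0,1)
step 1: (51, 5)  from 5·(10,1) + (1,0)
(x₁, y₁) = (51, 5);  51² − 104·5² = 1 ✓

51 5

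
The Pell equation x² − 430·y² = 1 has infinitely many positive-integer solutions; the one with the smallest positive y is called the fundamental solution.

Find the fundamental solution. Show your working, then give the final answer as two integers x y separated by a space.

d=430: √d = [20; 1,2,1,3,1,…,2,1,40] (ℓ=14, even), read p_13/q_13
step 0: (20, 1)  from 20·(1,0) + (0,1)
…
step 2: (62, 3)  from 2·(21,1) + (20,1)
…
step 4: (311, 15)  from 3·(83,4) + (62,3)
…
step 6: (2675, 129)  from 6·(394,19) + (311,15)
step 7: (21794, 1051)  from 8·(2675,129) + (394,19)
…
step 9: (155233, 7486)  from 1·(133439,6435) + (21794,1051)
step 10: (599138, 28893)  from 3·(155233,7486) + (133439,6435)
step 11: (754371, 36379)  from 1·(599138,28893) + (155233,7486)
step 12: (2107880, 101651)  from 2·(754371,36379) + (599138,28893)
step 13: (2862251, 138030)  from 1·(2107880,101651) + (754371,36379)
→ (2862251, 138030).  Check: 2862251²=8192480787001, 430·138030²=8192480787000, difference 1.

2862251 138030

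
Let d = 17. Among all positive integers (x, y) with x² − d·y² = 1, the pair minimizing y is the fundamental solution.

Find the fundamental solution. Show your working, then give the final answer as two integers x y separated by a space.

33 8

√17 → a₀=4, period (8); ℓ=1 odd so k=1
i=0: a=4 ⇒ p=4, q=1
i=1: a=8 ⇒ p=33, q=8
(x₁, y₁) = (33, 8);  33² − 17·8² = 1 ✓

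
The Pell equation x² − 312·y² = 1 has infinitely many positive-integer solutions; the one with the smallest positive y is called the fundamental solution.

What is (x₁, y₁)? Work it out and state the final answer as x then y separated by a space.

√312 = [17; 1,1,1,34, …], period ℓ=4 (even) → k=3
k=0  a_k=17  p_k/q_k = 17/1
…
k=2  a_k=1  p_k/q_k = 35/2
k=3  a_k=1  p_k/q_k = 53/3
→ (53, 3).  Check: 53²=2809, 312·3²=2808, difference 1.

53 3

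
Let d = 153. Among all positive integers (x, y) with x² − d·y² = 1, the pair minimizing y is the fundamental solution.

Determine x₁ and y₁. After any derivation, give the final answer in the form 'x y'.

2177 176

√153 → a₀=12, period (2,1,2,2,2,1,2,24); ℓ=8 even so k=7
step 0: (12, 1)  from 12·(1,0) + (0,1)
step 1: (25, 2)  from 2·(12,1) + (1,0)
…
step 3: (99, 8)  from 2·(37,3) + (25,2)
…
step 5: (569, 46)  from 2·(235,19) + (99,8)
step 6: (804, 65)  from 1·(569,46) + (235,19)
step 7: (2177, 176)  from 2·(804,65) + (569,46)
fundamental: x₁=2177, y₁=176  (since 4739329 − 153·30976 = 1)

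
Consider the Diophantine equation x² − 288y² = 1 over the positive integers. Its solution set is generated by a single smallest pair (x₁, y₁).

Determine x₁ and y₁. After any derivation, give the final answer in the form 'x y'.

√288 → a₀=16, period (1,32); ℓ=2 even so k=1
a_0=16:  p_0=16·1+0=16,  q_0=16·0+1=1
a_1=1:  p_1=1·16+1=17,  q_1=1·1+0=1
→ (17, 1).  Check: 17²=289, 288·1²=288, difference 1.

17 1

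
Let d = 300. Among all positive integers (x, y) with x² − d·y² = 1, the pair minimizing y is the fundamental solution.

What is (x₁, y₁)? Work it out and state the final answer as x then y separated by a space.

√300 → a₀=17, period (3,8,3,34); ℓ=4 even so k=3
a_0=17:  p_0=17·1+0=17,  q_0=17·0+1=1
a_1=3:  p_1=3·17+1=52,  q_1=3·1+0=3
a_2=8:  p_2=8·52+17=433,  q_2=8·3+1=25
a_3=3:  p_3=3·433+52=1351,  q_3=3·25+3=78
fundamental: x₁=1351, y₁=78  (since 1825201 − 300·6084 = 1)

1351 78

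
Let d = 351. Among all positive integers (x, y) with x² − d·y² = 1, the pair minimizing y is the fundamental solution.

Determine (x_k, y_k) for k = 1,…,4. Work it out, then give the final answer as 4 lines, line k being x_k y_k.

√351 → a₀=18, period (1,2,1,3,2,2,2,3,1,2,1,36); ℓ=12 even so k=11
step 0: (18, 1)  from 18·(1,0) + (0,1)
…
step 4: (281, 15)  from 3·(75,4) + (56,3)
step 5: (637, 34)  from 2·(281,15) + (75,4)
…
step 7: (3747, 200)  from 2·(1555,83) + (637,34)
…
step 10: (45882, 2449)  from 2·(16543,883) + (12796,683)
step 11: (62425, 3332)  from 1·(45882,2449) + (16543,883)
fundamental: x₁=62425, y₁=3332  (since 3896880625 − 351·11102224 = 1)
(x_2, y_2) = (62425·62425 + 351·3332·3332, 62425·3332 + 3332·62425) = (7793761249, 416000200)
(x_3, y_3) = (62425·7793761249 + 351·3332·416000200, 62425·416000200 + 3332·7793761249) = (973051091875225, 51937624966668)
(x_4, y_4) = (62425·973051091875225 + 351·3332·51937624966668, 62425·51937624966668 + 3332·973051091875225) = (121485428812828080001, 6484412476672499600)

62425 3332
7793761249 416000200
973051091875225 51937624966668
121485428812828080001 6484412476672499600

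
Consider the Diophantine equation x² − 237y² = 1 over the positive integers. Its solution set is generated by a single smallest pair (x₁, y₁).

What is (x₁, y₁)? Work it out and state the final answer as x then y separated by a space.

228151 14820

√237 → a₀=15, period (2,1,1,7,10,7,1,1,2,30); ℓ=10 even so k=9
step 0: (15, 1)  from 15·(1,0) + (0,1)
…
step 3: (77, 5)  from 1·(46,3) + (31,2)
…
step 6: (42074, 2733)  from 7·(5927,385) + (585,38)
…
step 8: (90075, 5851)  from 1·(48001,3118) + (42074,2733)
step 9: (228151, 14820)  from 2·(90075,5851) + (48001,3118)
→ (228151, 14820).  Check: 228151²=52052878801, 237·14820²=52052878800, difference 1.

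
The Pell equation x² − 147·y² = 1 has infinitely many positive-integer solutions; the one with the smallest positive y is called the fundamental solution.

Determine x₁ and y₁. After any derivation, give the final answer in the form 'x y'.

97 8

[12; 8,24] for √147; ℓ=2 ⇒ convergent index 1
i=0: a=12 ⇒ p=12, q=1
i=1: a=8 ⇒ p=97, q=8
fundamental: x₁=97, y₁=8  (since 9409 − 147·64 = 1)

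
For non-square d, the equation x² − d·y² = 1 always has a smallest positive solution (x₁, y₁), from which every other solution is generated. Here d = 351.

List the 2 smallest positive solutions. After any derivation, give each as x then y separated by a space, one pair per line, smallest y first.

62425 3332
7793761249 416000200

d=351: √d = [18; 1,2,1,3,2,2,2,3,1,2,1,36] (ℓ=12, even), read p_11/q_11
k=0  a_k=18  p_k/q_k = 18/1
k=1  a_k=1  p_k/q_k = 19/1
k=2  a_k=2  p_k/q_k = 56/3
k=3  a_k=1  p_k/q_k = 75/4
…
k=5  a_k=2  p_k/q_k = 637/34
k=6  a_k=2  p_k/q_k = 1555/83
k=7  a_k=2  p_k/q_k = 3747/200
k=8  a_k=3  p_k/q_k = 12796/683
k=9  a_k=1  p_k/q_k = 16543/883
k=10  a_k=2  p_k/q_k = 45882/2449
k=11  a_k=1  p_k/q_k = 62425/3332
(x₁, y₁) = (62425, 3332);  62425² − 351·3332² = 1 ✓
n=2: (62425,3332)∘(62425,3332) = (62425·62425+351·3332·3332, 62425·3332+3332·62425) = (7793761249,416000200)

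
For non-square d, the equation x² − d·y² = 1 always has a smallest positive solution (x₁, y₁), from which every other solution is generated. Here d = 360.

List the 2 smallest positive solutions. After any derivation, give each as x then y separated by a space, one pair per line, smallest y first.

19 1
721 38

√360 → a₀=18, period (1,36); ℓ=2 even so k=1
k=0  a_k=18  p_k/q_k = 18/1
k=1  a_k=1  p_k/q_k = 19/1
→ (19, 1).  Check: 19²=361, 360·1²=360, difference 1.
(x_2, y_2) = (19·19 + 360·1·1, 19·1 + 1·19) = (721, 38)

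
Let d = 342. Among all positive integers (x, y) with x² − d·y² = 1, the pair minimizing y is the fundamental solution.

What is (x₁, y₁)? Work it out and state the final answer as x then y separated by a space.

37 2

√342 = [18; 2,36, …], period ℓ=2 (even) → k=1
step 0: (18, 1)  from 18·(1,0) + (0,1)
step 1: (37, 2)  from 2·(18,1) + (1,0)
→ (37, 2).  Check: 37²=1369, 342·2²=1368, difference 1.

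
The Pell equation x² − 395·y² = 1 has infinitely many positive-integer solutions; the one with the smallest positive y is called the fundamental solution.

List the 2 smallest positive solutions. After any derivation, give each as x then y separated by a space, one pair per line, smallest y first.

[19; 1,6,1,38] for √395; ℓ=4 ⇒ convergent index 3
a_0=19:  p_0=19·1+0=19,  q_0=19·0+1=1
a_1=1:  p_1=1·19+1=20,  q_1=1·1+0=1
a_2=6:  p_2=6·20+19=139,  q_2=6·1+1=7
a_3=1:  p_3=1·139+20=159,  q_3=1·7+1=8
→ (159, 8).  Check: 159²=25281, 395·8²=25280, difference 1.
(x_2, y_2) = (159·159 + 395·8·8, 159·8 + 8·159) = (50561, 2544)

159 8
50561 2544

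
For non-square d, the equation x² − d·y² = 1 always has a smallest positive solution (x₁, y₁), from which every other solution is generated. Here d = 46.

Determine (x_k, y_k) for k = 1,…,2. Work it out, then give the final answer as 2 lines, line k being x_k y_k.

24335 3588
1184384449 174627960

√46 = [6; 1,3,1,1,2,6,2,1,1,3,1,12, …], period ℓ=12 (even) → k=11
a_0=6:  p_0=6·1+0=6,  q_0=6·0+1=1
a_1=1:  p_1=1·6+1=7,  q_1=1·1+0=1
a_2=3:  p_2=3·7+6=27,  q_2=3·1+1=4
…
a_4=1:  p_4=1·34+27=61,  q_4=1·5+4=9
…
a_6=6:  p_6=6·156+61=997,  q_6=6·23+9=147
a_7=2:  p_7=2·997+156=2150,  q_7=2·147+23=317
a_8=1:  p_8=1·2150+997=3147,  q_8=1·317+147=464
…
a_10=3:  p_10=3·5297+3147=19038,  q_10=3·781+464=2807
a_11=1:  p_11=1·19038+5297=24335,  q_11=1·2807+781=3588
(x₁, y₁) = (24335, 3588);  24335² − 46·3588² = 1 ✓
(x_2, y_2) = (24335·24335 + 46·3588·3588, 24335·3588 + 3588·24335) = (1184384449, 174627960)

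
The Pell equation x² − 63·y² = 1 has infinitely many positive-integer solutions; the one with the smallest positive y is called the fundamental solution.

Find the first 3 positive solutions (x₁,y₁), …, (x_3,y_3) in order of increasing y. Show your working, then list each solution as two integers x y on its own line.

8 1
127 16
2024 255

√63 → a₀=7, period (1,14); ℓ=2 even so k=1
i=0: a=7 ⇒ p=7, q=1
i=1: a=1 ⇒ p=8, q=1
(x₁, y₁) = (8, 1);  8² − 63·1² = 1 ✓
(8+1√63)^2 = 127 + 16√63
(8+1√63)^3 = 2024 + 255√63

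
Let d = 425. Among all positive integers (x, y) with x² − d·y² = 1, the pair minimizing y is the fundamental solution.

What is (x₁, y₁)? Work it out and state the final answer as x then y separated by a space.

d=425: √d = [20; 1,1,1,1,1,1,40] (ℓ=7, odd), read p_13/q_13
k=0  a_k=20  p_k/q_k = 20/1
k=1  a_k=1  p_k/q_k = 21/1
k=2  a_k=1  p_k/q_k = 41/2
k=3  a_k=1  p_k/q_k = 62/3
k=4  a_k=1  p_k/q_k = 103/5
k=5  a_k=1  p_k/q_k = 165/8
k=6  a_k=1  p_k/q_k = 268/13
k=7  a_k=40  p_k/q_k = 10885/528
k=8  a_k=1  p_k/q_k = 11153/541
k=9  a_k=1  p_k/q_k = 22038/1069
k=10  a_k=1  p_k/q_k = 33191/1610
k=11  a_k=1  p_k/q_k = 55229/2679
k=12  a_k=1  p_k/q_k = 88420/4289
k=13  a_k=1  p_k/q_k = 143649/6968
fundamental: x₁=143649, y₁=6968  (since 20635035201 − 425·48553024 = 1)

143649 6968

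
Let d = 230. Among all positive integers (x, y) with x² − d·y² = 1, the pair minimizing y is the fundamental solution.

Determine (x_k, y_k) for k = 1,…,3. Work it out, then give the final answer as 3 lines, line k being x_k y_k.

91 6
16561 1092
3014011 198738

√230 = [15; 6,30, …], period ℓ=2 (even) → k=1
step 0: (15, 1)  from 15·(1,0) + (0,1)
step 1: (91, 6)  from 6·(15,1) + (1,0)
(x₁, y₁) = (91, 6);  91² − 230·6² = 1 ✓
n=2: (91,6)∘(91,6) = (91·91+230·6·6, 91·6+6·91) = (16561,1092)
n=3: (16561,1092)∘(91,6) = (91·16561+230·6·1092, 91·1092+6·16561) = (3014011,198738)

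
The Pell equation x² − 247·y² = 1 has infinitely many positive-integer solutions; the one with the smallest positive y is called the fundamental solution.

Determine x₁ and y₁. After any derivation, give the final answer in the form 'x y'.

85292 5427

√247 → a₀=15, period (1,2,1,1,9,1,9,1,1,2,1,30); ℓ=12 even so k=11
k=0  a_k=15  p_k/q_k = 15/1
…
k=3  a_k=1  p_k/q_k = 63/4
…
k=8  a_k=1  p_k/q_k = 12683/807
…
k=10  a_k=2  p_k/q_k = 61089/3887
k=11  a_k=1  p_k/q_k = 85292/5427
fundamental: x₁=85292, y₁=5427  (since 7274725264 − 247·29452329 = 1)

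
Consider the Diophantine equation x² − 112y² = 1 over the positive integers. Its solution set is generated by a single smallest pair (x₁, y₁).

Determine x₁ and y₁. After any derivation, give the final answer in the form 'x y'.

√112 → a₀=10, period (1,1,2,1,1,20); ℓ=6 even so k=5
step 0: (10, 1)  from 10·(1,0) + (0,1)
…
step 4: (74, 7)  from 1·(53,5) + (21,2)
step 5: (127, 12)  from 1·(74,7) + (53,5)
(x₁, y₁) = (127, 12);  127² − 112·12² = 1 ✓

127 12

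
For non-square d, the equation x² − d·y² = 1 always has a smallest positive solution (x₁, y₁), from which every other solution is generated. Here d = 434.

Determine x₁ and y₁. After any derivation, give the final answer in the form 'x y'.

125 6

√434 = [20; 1,4,1,40, …], period ℓ=4 (even) → k=3
i=0: a=20 ⇒ p=20, q=1
…
i=2: a=4 ⇒ p=104, q=5
i=3: a=1 ⇒ p=125, q=6
fundamental: x₁=125, y₁=6  (since 15625 − 434·36 = 1)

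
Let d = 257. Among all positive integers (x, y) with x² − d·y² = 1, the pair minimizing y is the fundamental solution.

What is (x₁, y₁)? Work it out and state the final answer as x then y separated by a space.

513 32

√257 = [16; 32, …], period ℓ=1 (odd) → k=1
i=0: a=16 ⇒ p=16, q=1
i=1: a=32 ⇒ p=513, q=32
fundamental: x₁=513, y₁=32  (since 263169 − 257·1024 = 1)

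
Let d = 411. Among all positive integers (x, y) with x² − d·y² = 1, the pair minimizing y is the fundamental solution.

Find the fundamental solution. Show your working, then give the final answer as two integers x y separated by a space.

49730 2453

√411 → a₀=20, period (3,1,1,1,19,1,1,1,3,40); ℓ=10 even so k=9
i=0: a=20 ⇒ p=20, q=1
…
i=3: a=1 ⇒ p=142, q=7
…
i=5: a=19 ⇒ p=4379, q=216
i=6: a=1 ⇒ p=4602, q=227
i=7: a=1 ⇒ p=8981, q=443
i=8: a=1 ⇒ p=13583, q=670
i=9: a=3 ⇒ p=49730, q=2453
(x₁, y₁) = (49730, 2453);  49730² − 411·2453² = 1 ✓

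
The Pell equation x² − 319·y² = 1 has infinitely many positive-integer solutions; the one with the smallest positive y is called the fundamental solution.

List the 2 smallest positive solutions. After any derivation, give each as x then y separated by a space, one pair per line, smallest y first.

[17; 1,6,5,1,4,…,6,1,34] for √319; ℓ=14 ⇒ convergent index 13
k=0  a_k=17  p_k/q_k = 17/1
k=1  a_k=1  p_k/q_k = 18/1
…
k=8  a_k=3  p_k/q_k = 58797/3292
k=9  a_k=4  p_k/q_k = 250816/14043
k=10  a_k=1  p_k/q_k = 309613/17335
…
k=12  a_k=6  p_k/q_k = 11102899/621643
k=13  a_k=1  p_k/q_k = 12901780/722361
(x₁, y₁) = (12901780, 722361);  12901780² − 319·722361² = 1 ✓
(x_2, y_2) = (12901780·12901780 + 319·722361·722361, 12901780·722361 + 722361·12901780) = (332911854336799, 18639485405160)

12901780 722361
332911854336799 18639485405160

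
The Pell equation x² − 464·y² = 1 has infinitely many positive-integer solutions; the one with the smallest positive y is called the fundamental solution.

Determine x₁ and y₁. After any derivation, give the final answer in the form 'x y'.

9801 455

√464 = [21; 1,1,5,1,1,1,5,1,1,42, …], period ℓ=10 (even) → k=9
k=0  a_k=21  p_k/q_k = 21/1
k=1  a_k=1  p_k/q_k = 22/1
k=2  a_k=1  p_k/q_k = 43/2
k=3  a_k=5  p_k/q_k = 237/11
…
k=5  a_k=1  p_k/q_k = 517/24
k=6  a_k=1  p_k/q_k = 797/37
k=7  a_k=5  p_k/q_k = 4502/209
k=8  a_k=1  p_k/q_k = 5299/246
k=9  a_k=1  p_k/q_k = 9801/455
→ (9801, 455).  Check: 9801²=96059601, 464·455²=96059600, difference 1.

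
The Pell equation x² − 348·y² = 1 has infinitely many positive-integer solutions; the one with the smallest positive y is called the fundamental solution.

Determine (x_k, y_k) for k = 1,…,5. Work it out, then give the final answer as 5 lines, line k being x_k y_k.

1567 84
4910977 263256
15391000351 825044220
48235390189057 2585688322224
151169697461504287 8103546376805796

d=348: √d = [18; 1,1,1,8,1,1,1,36] (ℓ=8, even), read p_7/q_7
step 0: (18, 1)  from 18·(1,0) + (0,1)
…
step 3: (56, 3)  from 1·(37,2) + (19,1)
…
step 6: (1026, 55)  from 1·(541,29) + (485,26)
step 7: (1567, 84)  from 1·(1026,55) + (541,29)
→ (1567, 84).  Check: 1567²=2455489, 348·84²=2455488, difference 1.
(x_2, y_2) = (1567·1567 + 348·84·84, 1567·84 + 84·1567) = (4910977, 263256)
(x_3, y_3) = (1567·4910977 + 348·84·263256, 1567·263256 + 84·4910977) = (15391000351, 825044220)
(x_4, y_4) = (1567·15391000351 + 348·84·825044220, 1567·825044220 + 84·15391000351) = (48235390189057, 2585688322224)
(x_5, y_5) = (1567·48235390189057 + 348·84·2585688322224, 1567·2585688322224 + 84·48235390189057) = (151169697461504287, 8103546376805796)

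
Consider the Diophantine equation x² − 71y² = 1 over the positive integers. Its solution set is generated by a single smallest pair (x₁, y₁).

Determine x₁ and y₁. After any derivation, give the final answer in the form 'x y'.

[8; 2,2,1,7,1,2,2,16] for √71; ℓ=8 ⇒ convergent index 7
i=0: a=8 ⇒ p=8, q=1
…
i=2: a=2 ⇒ p=42, q=5
…
i=6: a=2 ⇒ p=1483, q=176
i=7: a=2 ⇒ p=3480, q=413
fundamental: x₁=3480, y₁=413  (since 12110400 − 71·170569 = 1)

3480 413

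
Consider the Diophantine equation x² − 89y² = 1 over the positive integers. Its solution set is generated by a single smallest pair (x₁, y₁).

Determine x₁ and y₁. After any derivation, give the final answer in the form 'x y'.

√89 → a₀=9, period (2,3,3,2,18); ℓ=5 odd so k=9
step 0: (9, 1)  from 9·(1,0) + (0,1)
step 1: (19, 2)  from 2·(9,1) + (1,0)
…
step 4: (500, 53)  from 2·(217,23) + (66,7)
step 5: (9217, 977)  from 18·(500,53) + (217,23)
…
step 8: (216991, 23001)  from 3·(66019,6998) + (18934,2007)
step 9: (500001, 53000)  from 2·(216991,23001) + (66019,6998)
(x₁, y₁) = (500001, 53000);  500001² − 89·53000² = 1 ✓

500001 53000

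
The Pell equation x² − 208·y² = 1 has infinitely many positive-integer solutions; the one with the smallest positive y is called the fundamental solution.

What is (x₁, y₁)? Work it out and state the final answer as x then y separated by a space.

d=208: √d = [14; 2,2,1,2,2,28] (ℓ=6, even), read p_5/q_5
i=0: a=14 ⇒ p=14, q=1
…
i=4: a=2 ⇒ p=274, q=19
i=5: a=2 ⇒ p=649, q=45
→ (649, 45).  Check: 649²=421201, 208·45²=421200, difference 1.

649 45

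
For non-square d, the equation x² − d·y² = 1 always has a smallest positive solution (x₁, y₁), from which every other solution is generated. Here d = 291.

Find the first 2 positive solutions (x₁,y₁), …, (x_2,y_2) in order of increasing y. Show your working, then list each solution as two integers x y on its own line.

290 17
168199 9860

√291 → a₀=17, period (17,34); ℓ=2 even so k=1
step 0: (17, 1)  from 17·(1,0) + (0,1)
step 1: (290, 17)  from 17·(17,1) + (1,0)
fundamental: x₁=290, y₁=17  (since 84100 − 291·289 = 1)
(x_2, y_2) = (290·290 + 291·17·17, 290·17 + 17·290) = (168199, 9860)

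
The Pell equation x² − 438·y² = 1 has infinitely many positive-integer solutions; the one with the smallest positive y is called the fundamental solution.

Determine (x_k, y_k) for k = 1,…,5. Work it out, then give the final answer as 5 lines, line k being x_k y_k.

293 14
171697 8204
100614149 4807530
58959719617 2817204376
34550295081413 1650876956806

[20; 1,12,1,40] for √438; ℓ=4 ⇒ convergent index 3
k=0  a_k=20  p_k/q_k = 20/1
k=1  a_k=1  p_k/q_k = 21/1
k=2  a_k=12  p_k/q_k = 272/13
k=3  a_k=1  p_k/q_k = 293/14
(x₁, y₁) = (293, 14);  293² − 438·14² = 1 ✓
k=2:  x_2 = 293·293+438·14·14 = 171697,  y_2 = 293·14+14·293 = 8204
k=3:  x_3 = 293·171697+438·14·8204 = 100614149,  y_3 = 293·8204+14·171697 = 4807530
k=4:  x_4 = 293·100614149+438·14·4807530 = 58959719617,  y_4 = 293·4807530+14·100614149 = 2817204376
k=5:  x_5 = 293·58959719617+438·14·2817204376 = 34550295081413,  y_5 = 293·2817204376+14·58959719617 = 1650876956806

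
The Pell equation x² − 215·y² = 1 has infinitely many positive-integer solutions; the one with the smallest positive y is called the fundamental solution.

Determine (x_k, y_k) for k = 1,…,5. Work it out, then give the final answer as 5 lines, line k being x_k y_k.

44 3
3871 264
340604 23229
29969281 2043888
2636956124 179838915

√215 = [14; 1,1,1,28, …], period ℓ=4 (even) → k=3
i=0: a=14 ⇒ p=14, q=1
i=1: a=1 ⇒ p=15, q=1
i=2: a=1 ⇒ p=29, q=2
i=3: a=1 ⇒ p=44, q=3
fundamental: x₁=44, y₁=3  (since 1936 − 215·9 = 1)
(44+3√215)^2 = 3871 + 264√215
(44+3√215)^3 = 340604 + 23229√215
(44+3√215)^4 = 29969281 + 2043888√215
(44+3√215)^5 = 2636956124 + 179838915√215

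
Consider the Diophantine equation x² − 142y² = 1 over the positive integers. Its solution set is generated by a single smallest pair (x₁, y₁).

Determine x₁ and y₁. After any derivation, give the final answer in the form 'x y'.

143 12

√142 → a₀=11, period (1,10,1,22); ℓ=4 even so k=3
a_0=11:  p_0=11·1+0=11,  q_0=11·0+1=1
…
a_2=10:  p_2=10·12+11=131,  q_2=10·1+1=11
a_3=1:  p_3=1·131+12=143,  q_3=1·11+1=12
fundamental: x₁=143, y₁=12  (since 20449 − 142·144 = 1)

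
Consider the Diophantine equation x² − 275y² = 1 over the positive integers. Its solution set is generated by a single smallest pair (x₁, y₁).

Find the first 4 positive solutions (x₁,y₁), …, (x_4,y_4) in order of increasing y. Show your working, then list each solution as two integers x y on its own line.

199 12
79201 4776
31521799 1900836
12545596801 756527952

d=275: √d = [16; 1,1,2,1,1,32] (ℓ=6, even), read p_5/q_5
i=0: a=16 ⇒ p=16, q=1
…
i=2: a=1 ⇒ p=33, q=2
…
i=4: a=1 ⇒ p=116, q=7
i=5: a=1 ⇒ p=199, q=12
→ (199, 12).  Check: 199²=39601, 275·12²=39600, difference 1.
(x_2, y_2) = (199·199 + 275·12·12, 199·12 + 12·199) = (79201, 4776)
(x_3, y_3) = (199·79201 + 275·12·4776, 199·4776 + 12·79201) = (31521799, 1900836)
(x_4, y_4) = (199·31521799 + 275·12·1900836, 199·1900836 + 12·31521799) = (12545596801, 756527952)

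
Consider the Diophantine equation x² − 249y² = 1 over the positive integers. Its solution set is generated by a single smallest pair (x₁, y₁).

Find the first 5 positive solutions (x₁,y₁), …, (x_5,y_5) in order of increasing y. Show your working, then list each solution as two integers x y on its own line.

8553815 542076
146335502108449 9273635639880
2503453625935556812055 158649927281879742324
42828158354663763449114371201 2714124255465295062538692240
732688286712993936041346554632551575 46432233536525587120811525646048876

√249 → a₀=15, period (1,3,1,1,5,…,3,1,30); ℓ=16 even so k=15
step 0: (15, 1)  from 15·(1,0) + (0,1)
step 1: (16, 1)  from 1·(15,1) + (1,0)
…
step 6: (931, 59)  from 1·(789,50) + (142,9)
…
step 14: (6669699, 422675)  from 3·(1884116,119401) + (1017351,64472)
step 15: (8553815, 542076)  from 1·(6669699,422675) + (1884116,119401)
→ (8553815, 542076).  Check: 8553815²=73167751054225, 249·542076²=73167751054224, difference 1.
n=2: (8553815,542076)∘(8553815,542076) = (8553815·8553815+249·542076·542076, 8553815·542076+542076·8553815) = (146335502108449,9273635639880)
n=3: (146335502108449,9273635639880)∘(8553815,542076) = (8553815·146335502108449+249·542076·9273635639880, 8553815·9273635639880+542076·146335502108449) = (2503453625935556812055,158649927281879742324)
n=4: (2503453625935556812055,158649927281879742324)∘(8553815,542076) = (8553815·2503453625935556812055+249·542076·158649927281879742324, 8553815·158649927281879742324+542076·2503453625935556812055) = (42828158354663763449114371201,2714124255465295062538692240)
n=5: (42828158354663763449114371201,2714124255465295062538692240)∘(8553815,542076) = (8553815·42828158354663763449114371201+249·542076·2714124255465295062538692240, 8553815·2714124255465295062538692240+542076·42828158354663763449114371201) = (732688286712993936041346554632551575,46432233536525587120811525646048876)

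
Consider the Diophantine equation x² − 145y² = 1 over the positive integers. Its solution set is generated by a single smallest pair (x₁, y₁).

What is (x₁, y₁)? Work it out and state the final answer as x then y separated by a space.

[12; 24] for √145; ℓ=1 ⇒ convergent index 1
i=0: a=12 ⇒ p=12, q=1
i=1: a=24 ⇒ p=289, q=24
(x₁, y₁) = (289, 24);  289² − 145·24² = 1 ✓

289 24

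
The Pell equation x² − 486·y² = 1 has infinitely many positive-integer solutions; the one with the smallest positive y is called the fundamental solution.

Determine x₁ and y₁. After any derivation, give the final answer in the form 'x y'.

485 22

√486 = [22; 22,44, …], period ℓ=2 (even) → k=1
a_0=22:  p_0=22·1+0=22,  q_0=22·0+1=1
a_1=22:  p_1=22·22+1=485,  q_1=22·1+0=22
→ (485, 22).  Check: 485²=235225, 486·22²=235224, difference 1.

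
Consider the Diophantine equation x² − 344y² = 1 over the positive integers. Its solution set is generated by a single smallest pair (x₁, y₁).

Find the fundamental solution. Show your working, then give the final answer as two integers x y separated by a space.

10405 561

√344 → a₀=18, period (1,1,4,1,3,1,4,1,1,36); ℓ=10 even so k=9
i=0: a=18 ⇒ p=18, q=1
…
i=2: a=1 ⇒ p=37, q=2
…
i=6: a=1 ⇒ p=983, q=53
…
i=8: a=1 ⇒ p=5694, q=307
i=9: a=1 ⇒ p=10405, q=561
fundamental: x₁=10405, y₁=561  (since 108264025 − 344·314721 = 1)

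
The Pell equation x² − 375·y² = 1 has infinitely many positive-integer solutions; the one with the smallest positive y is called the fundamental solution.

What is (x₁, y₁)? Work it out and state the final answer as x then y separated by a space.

15124 781

√375 → a₀=19, period (2,1,2,1,5,1,2,1,2,38); ℓ=10 even so k=9
i=0: a=19 ⇒ p=19, q=1
i=1: a=2 ⇒ p=39, q=2
i=2: a=1 ⇒ p=58, q=3
i=3: a=2 ⇒ p=155, q=8
i=4: a=1 ⇒ p=213, q=11
…
i=6: a=1 ⇒ p=1433, q=74
i=7: a=2 ⇒ p=4086, q=211
i=8: a=1 ⇒ p=5519, q=285
i=9: a=2 ⇒ p=15124, q=781
→ (15124, 781).  Check: 15124²=228735376, 375·781²=228735375, difference 1.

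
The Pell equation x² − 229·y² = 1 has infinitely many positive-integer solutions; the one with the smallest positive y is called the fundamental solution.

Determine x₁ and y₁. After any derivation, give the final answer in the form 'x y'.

5848201 386460

[15; 7,1,1,7,30] for √229; ℓ=5 ⇒ convergent index 9
step 0: (15, 1)  from 15·(1,0) + (0,1)
step 1: (106, 7)  from 7·(15,1) + (1,0)
step 2: (121, 8)  from 1·(106,7) + (15,1)
…
step 4: (1710, 113)  from 7·(227,15) + (121,8)
step 5: (51527, 3405)  from 30·(1710,113) + (227,15)
step 6: (362399, 23948)  from 7·(51527,3405) + (1710,113)
step 7: (413926, 27353)  from 1·(362399,23948) + (51527,3405)
step 8: (776325, 51301)  from 1·(413926,27353) + (362399,23948)
step 9: (5848201, 386460)  from 7·(776325,51301) + (413926,27353)
→ (5848201, 386460).  Check: 5848201²=34201454936401, 229·386460²=34201454936400, difference 1.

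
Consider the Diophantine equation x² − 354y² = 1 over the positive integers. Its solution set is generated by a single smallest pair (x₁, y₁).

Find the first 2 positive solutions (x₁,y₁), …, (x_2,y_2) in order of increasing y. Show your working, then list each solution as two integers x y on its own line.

[18; 1,4,2,2,18,2,2,4,1,36] for √354; ℓ=10 ⇒ convergent index 9
a_0=18:  p_0=18·1+0=18,  q_0=18·0+1=1
…
a_4=2:  p_4=2·207+94=508,  q_4=2·11+5=27
…
a_8=4:  p_8=4·47771+19210=210294,  q_8=4·2539+1021=11177
a_9=1:  p_9=1·210294+47771=258065,  q_9=1·11177+2539=13716
→ (258065, 13716).  Check: 258065²=66597544225, 354·13716²=66597544224, difference 1.
(x_2, y_2) = (258065·258065 + 354·13716·13716, 258065·13716 + 13716·258065) = (133195088449, 7079239080)

258065 13716
133195088449 7079239080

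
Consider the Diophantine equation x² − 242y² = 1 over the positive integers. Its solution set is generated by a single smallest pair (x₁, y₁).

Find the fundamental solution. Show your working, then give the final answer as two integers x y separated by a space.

√242 → a₀=15, period (1,1,3,1,14,1,3,1,1,30); ℓ=10 even so k=9
a_0=15:  p_0=15·1+0=15,  q_0=15·0+1=1
a_1=1:  p_1=1·15+1=16,  q_1=1·1+0=1
a_2=1:  p_2=1·16+15=31,  q_2=1·1+1=2
a_3=3:  p_3=3·31+16=109,  q_3=3·2+1=7
…
a_5=14:  p_5=14·140+109=2069,  q_5=14·9+7=133
a_6=1:  p_6=1·2069+140=2209,  q_6=1·133+9=142
a_7=3:  p_7=3·2209+2069=8696,  q_7=3·142+133=559
a_8=1:  p_8=1·8696+2209=10905,  q_8=1·559+142=701
a_9=1:  p_9=1·10905+8696=19601,  q_9=1·701+559=1260
fundamental: x₁=19601, y₁=1260  (since 384199201 − 242·1587600 = 1)

19601 1260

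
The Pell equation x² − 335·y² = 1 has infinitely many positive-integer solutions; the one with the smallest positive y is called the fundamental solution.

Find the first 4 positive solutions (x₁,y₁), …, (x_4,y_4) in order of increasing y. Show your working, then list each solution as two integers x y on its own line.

604 33
729631 39864
881393644 48155679
1064722792321 58172020368

√335 → a₀=18, period (3,3,3,36); ℓ=4 even so k=3
k=0  a_k=18  p_k/q_k = 18/1
…
k=2  a_k=3  p_k/q_k = 183/10
k=3  a_k=3  p_k/q_k = 604/33
(x₁, y₁) = (604, 33);  604² − 335·33² = 1 ✓
(604+33√335)^2 = 729631 + 39864√335
(604+33√335)^3 = 881393644 + 48155679√335
(604+33√335)^4 = 1064722792321 + 58172020368√335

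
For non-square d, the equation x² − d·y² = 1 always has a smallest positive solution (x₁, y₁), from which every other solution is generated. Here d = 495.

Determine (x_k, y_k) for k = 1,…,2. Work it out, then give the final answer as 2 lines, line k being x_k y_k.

89 4
15841 712

d=495: √d = [22; 4,44] (ℓ=2, even), read p_1/q_1
k=0  a_k=22  p_k/q_k = 22/1
k=1  a_k=4  p_k/q_k = 89/4
→ (89, 4).  Check: 89²=7921, 495·4²=7920, difference 1.
(x_2, y_2) = (89·89 + 495·4·4, 89·4 + 4·89) = (15841, 712)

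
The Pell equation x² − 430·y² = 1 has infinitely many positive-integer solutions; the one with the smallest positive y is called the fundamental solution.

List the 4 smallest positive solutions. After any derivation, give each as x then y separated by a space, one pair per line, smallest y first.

2862251 138030
16384961574001 790153011060
93795745300289010251 4523232492118854090
536933931562978654798296001 25893253447598574322902120

d=430: √d = [20; 1,2,1,3,1,…,2,1,40] (ℓ=14, even), read p_13/q_13
a_0=20:  p_0=20·1+0=20,  q_0=20·0+1=1
…
a_3=1:  p_3=1·62+21=83,  q_3=1·3+1=4
…
a_5=1:  p_5=1·311+83=394,  q_5=1·15+4=19
…
a_10=3:  p_10=3·155233+133439=599138,  q_10=3·7486+6435=28893
a_11=1:  p_11=1·599138+155233=754371,  q_11=1·28893+7486=36379
a_12=2:  p_12=2·754371+599138=2107880,  q_12=2·36379+28893=101651
a_13=1:  p_13=1·2107880+754371=2862251,  q_13=1·101651+36379=138030
(x₁, y₁) = (2862251, 138030);  2862251² − 430·138030² = 1 ✓
(2862251+138030√430)^2 = 16384961574001 + 790153011060√430
(2862251+138030√430)^3 = 93795745300289010251 + 4523232492118854090√430
(2862251+138030√430)^4 = 536933931562978654798296001 + 25893253447598574322902120√430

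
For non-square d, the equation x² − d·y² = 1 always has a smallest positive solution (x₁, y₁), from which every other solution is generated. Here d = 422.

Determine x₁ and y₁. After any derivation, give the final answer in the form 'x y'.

7022501 341850

[20; 1,1,5,2,1,…,1,1,40] for √422; ℓ=14 ⇒ convergent index 13
i=0: a=20 ⇒ p=20, q=1
…
i=2: a=1 ⇒ p=41, q=2
…
i=5: a=1 ⇒ p=719, q=35
…
i=7: a=20 ⇒ p=53719, q=2615
i=8: a=3 ⇒ p=163807, q=7974
…
i=11: a=5 ⇒ p=3211821, q=156349
i=12: a=1 ⇒ p=3810680, q=185501
i=13: a=1 ⇒ p=7022501, q=341850
→ (7022501, 341850).  Check: 7022501²=49315520295001, 422·341850²=49315520295000, difference 1.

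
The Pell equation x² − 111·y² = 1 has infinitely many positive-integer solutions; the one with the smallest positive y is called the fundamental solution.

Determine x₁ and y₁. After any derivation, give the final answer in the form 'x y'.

[10; 1,1,6,1,1,20] for √111; ℓ=6 ⇒ convergent index 5
a_0=10:  p_0=10·1+0=10,  q_0=10·0+1=1
a_1=1:  p_1=1·10+1=11,  q_1=1·1+0=1
…
a_4=1:  p_4=1·137+21=158,  q_4=1·13+2=15
a_5=1:  p_5=1·158+137=295,  q_5=1·15+13=28
→ (295, 28).  Check: 295²=87025, 111·28²=87024, difference 1.

295 28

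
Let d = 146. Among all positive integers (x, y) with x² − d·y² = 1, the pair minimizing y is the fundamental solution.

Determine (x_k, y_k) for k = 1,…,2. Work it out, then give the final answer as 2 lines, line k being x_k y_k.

145 12
42049 3480

d=146: √d = [12; 12,24] (ℓ=2, even), read p_1/q_1
i=0: a=12 ⇒ p=12, q=1
i=1: a=12 ⇒ p=145, q=12
fundamental: x₁=145, y₁=12  (since 21025 − 146·144 = 1)
n=2: (145,12)∘(145,12) = (145·145+146·12·12, 145·12+12·145) = (42049,3480)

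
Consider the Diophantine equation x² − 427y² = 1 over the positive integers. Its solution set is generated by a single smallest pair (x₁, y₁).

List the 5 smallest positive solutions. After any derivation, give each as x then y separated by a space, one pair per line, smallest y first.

62 3
7687 372
953126 46125
118179937 5719128
14653359062 709125747

d=427: √d = [20; 1,1,1,40] (ℓ=4, even), read p_3/q_3
a_0=20:  p_0=20·1+0=20,  q_0=20·0+1=1
a_1=1:  p_1=1·20+1=21,  q_1=1·1+0=1
a_2=1:  p_2=1·21+20=41,  q_2=1·1+1=2
a_3=1:  p_3=1·41+21=62,  q_3=1·2+1=3
(x₁, y₁) = (62, 3);  62² − 427·3² = 1 ✓
n=2: (62,3)∘(62,3) = (62·62+427·3·3, 62·3+3·62) = (7687,372)
n=3: (7687,372)∘(62,3) = (62·7687+427·3·372, 62·372+3·7687) = (953126,46125)
n=4: (953126,46125)∘(62,3) = (62·953126+427·3·46125, 62·46125+3·953126) = (118179937,5719128)
n=5: (118179937,5719128)∘(62,3) = (62·118179937+427·3·5719128, 62·5719128+3·118179937) = (14653359062,709125747)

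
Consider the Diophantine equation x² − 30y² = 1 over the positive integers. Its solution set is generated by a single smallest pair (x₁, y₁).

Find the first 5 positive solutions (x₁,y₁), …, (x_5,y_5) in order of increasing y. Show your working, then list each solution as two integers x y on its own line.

√30 = [5; 2,10, …], period ℓ=2 (even) → k=1
step 0: (5, 1)  from 5·(1,0) + (0,1)
step 1: (11, 2)  from 2·(5,1) + (1,0)
→ (11, 2).  Check: 11²=121, 30·2²=120, difference 1.
(x_2, y_2) = (11·11 + 30·2·2, 11·2 + 2·11) = (241, 44)
(x_3, y_3) = (11·241 + 30·2·44, 11·44 + 2·241) = (5291, 966)
(x_4, y_4) = (11·5291 + 30·2·966, 11·966 + 2·5291) = (116161, 21208)
(x_5, y_5) = (11·116161 + 30·2·21208, 11·21208 + 2·116161) = (2550251, 465610)

11 2
241 44
5291 966
116161 21208
2550251 465610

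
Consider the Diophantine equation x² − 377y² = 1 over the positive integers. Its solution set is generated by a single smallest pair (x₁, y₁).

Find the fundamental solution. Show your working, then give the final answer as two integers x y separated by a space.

233 12

√377 → a₀=19, period (2,2,2,38); ℓ=4 even so k=3
i=0: a=19 ⇒ p=19, q=1
i=1: a=2 ⇒ p=39, q=2
i=2: a=2 ⇒ p=97, q=5
i=3: a=2 ⇒ p=233, q=12
fundamental: x₁=233, y₁=12  (since 54289 − 377·144 = 1)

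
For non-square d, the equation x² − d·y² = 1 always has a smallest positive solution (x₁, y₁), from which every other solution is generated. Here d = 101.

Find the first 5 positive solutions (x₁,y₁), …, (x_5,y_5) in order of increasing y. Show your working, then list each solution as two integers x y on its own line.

d=101: √d = [10; 20] (ℓ=1, odd), read p_1/q_1
a_0=10:  p_0=10·1+0=10,  q_0=10·0+1=1
a_1=20:  p_1=20·10+1=201,  q_1=20·1+0=20
(x₁, y₁) = (201, 20);  201² − 101·20² = 1 ✓
(x_2, y_2) = (201·201 + 101·20·20, 201·20 + 20·201) = (80801, 8040)
(x_3, y_3) = (201·80801 + 101·20·8040, 201·8040 + 20·80801) = (32481801, 3232060)
(x_4, y_4) = (201·32481801 + 101·20·3232060, 201·3232060 + 20·32481801) = (13057603201, 1299280080)
(x_5, y_5) = (201·13057603201 + 101·20·1299280080, 201·1299280080 + 20·13057603201) = (5249124005001, 522307360100)

201 20
80801 8040
32481801 3232060
13057603201 1299280080
5249124005001 522307360100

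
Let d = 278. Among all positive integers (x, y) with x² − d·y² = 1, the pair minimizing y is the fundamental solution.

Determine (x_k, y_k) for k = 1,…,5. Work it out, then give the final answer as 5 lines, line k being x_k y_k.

2501 150
12510001 750300
62575022501 3753000450
313000250040001 18772507500600
1565627188125062501 93900078765000750

√278 = [16; 1,2,16,2,1,32, …], period ℓ=6 (even) → k=5
a_0=16:  p_0=16·1+0=16,  q_0=16·0+1=1
…
a_2=2:  p_2=2·17+16=50,  q_2=2·1+1=3
a_3=16:  p_3=16·50+17=817,  q_3=16·3+1=49
a_4=2:  p_4=2·817+50=1684,  q_4=2·49+3=101
a_5=1:  p_5=1·1684+817=2501,  q_5=1·101+49=150
(x₁, y₁) = (2501, 150);  2501² − 278·150² = 1 ✓
k=2:  x_2 = 2501·2501+278·150·150 = 12510001,  y_2 = 2501·150+150·2501 = 750300
k=3:  x_3 = 2501·12510001+278·150·750300 = 62575022501,  y_3 = 2501·750300+150·12510001 = 3753000450
k=4:  x_4 = 2501·62575022501+278·150·3753000450 = 313000250040001,  y_4 = 2501·3753000450+150·62575022501 = 18772507500600
k=5:  x_5 = 2501·313000250040001+278·150·18772507500600 = 1565627188125062501,  y_5 = 2501·18772507500600+150·313000250040001 = 93900078765000750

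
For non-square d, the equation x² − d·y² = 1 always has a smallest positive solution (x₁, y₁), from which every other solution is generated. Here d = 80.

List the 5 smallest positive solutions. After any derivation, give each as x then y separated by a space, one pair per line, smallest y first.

d=80: √d = [8; 1,16] (ℓ=2, even), read p_1/q_1
a_0=8:  p_0=8·1+0=8,  q_0=8·0+1=1
a_1=1:  p_1=1·8+1=9,  q_1=1·1+0=1
fundamental: x₁=9, y₁=1  (since 81 − 80·1 = 1)
k=2:  x_2 = 9·9+80·1·1 = 161,  y_2 = 9·1+1·9 = 18
k=3:  x_3 = 9·161+80·1·18 = 2889,  y_3 = 9·18+1·161 = 323
k=4:  x_4 = 9·2889+80·1·323 = 51841,  y_4 = 9·323+1·2889 = 5796
k=5:  x_5 = 9·51841+80·1·5796 = 930249,  y_5 = 9·5796+1·51841 = 104005

9 1
161 18
2889 323
51841 5796
930249 104005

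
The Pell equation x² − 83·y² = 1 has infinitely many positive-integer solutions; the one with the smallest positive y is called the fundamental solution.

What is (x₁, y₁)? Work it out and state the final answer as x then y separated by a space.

√83 = [9; 9,18, …], period ℓ=2 (even) → k=1
i=0: a=9 ⇒ p=9, q=1
i=1: a=9 ⇒ p=82, q=9
(x₁, y₁) = (82, 9);  82² − 83·9² = 1 ✓

82 9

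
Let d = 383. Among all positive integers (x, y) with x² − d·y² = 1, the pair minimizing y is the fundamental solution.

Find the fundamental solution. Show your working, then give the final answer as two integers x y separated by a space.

d=383: √d = [19; 1,1,3,19,3,1,1,38] (ℓ=8, even), read p_7/q_7
i=0: a=19 ⇒ p=19, q=1
i=1: a=1 ⇒ p=20, q=1
…
i=3: a=3 ⇒ p=137, q=7
…
i=5: a=3 ⇒ p=8063, q=412
i=6: a=1 ⇒ p=10705, q=547
i=7: a=1 ⇒ p=18768, q=959
→ (18768, 959).  Check: 18768²=352237824, 383·959²=352237823, difference 1.

18768 959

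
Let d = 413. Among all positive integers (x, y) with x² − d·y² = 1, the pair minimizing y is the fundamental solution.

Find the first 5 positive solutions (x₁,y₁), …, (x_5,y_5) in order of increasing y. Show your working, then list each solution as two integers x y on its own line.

113399 5580
25718666401 1265532840
5832942102300599 287020317040740
1322899602891852585601 65095633862940217680
300030984130833440606834999 14763559568560095172347900

d=413: √d = [20; 3,9,1,4,1,9,3,40] (ℓ=8, even), read p_7/q_7
k=0  a_k=20  p_k/q_k = 20/1
…
k=2  a_k=9  p_k/q_k = 569/28
…
k=5  a_k=1  p_k/q_k = 3719/183
k=6  a_k=9  p_k/q_k = 36560/1799
k=7  a_k=3  p_k/q_k = 113399/5580
fundamental: x₁=113399, y₁=5580  (since 12859333201 − 413·31136400 = 1)
(113399+5580√413)^2 = 25718666401 + 1265532840√413
(113399+5580√413)^3 = 5832942102300599 + 287020317040740√413
(113399+5580√413)^4 = 1322899602891852585601 + 65095633862940217680√413
(113399+5580√413)^5 = 300030984130833440606834999 + 14763559568560095172347900√413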